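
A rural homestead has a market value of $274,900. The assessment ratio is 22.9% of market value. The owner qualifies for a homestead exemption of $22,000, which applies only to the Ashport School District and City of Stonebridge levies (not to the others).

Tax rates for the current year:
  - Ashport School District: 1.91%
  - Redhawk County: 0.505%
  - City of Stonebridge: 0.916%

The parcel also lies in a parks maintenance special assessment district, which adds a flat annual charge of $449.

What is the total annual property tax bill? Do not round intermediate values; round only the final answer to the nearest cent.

Assessed value = $274,900 × 0.229 = $62,952.1
Ashport School District: ($62,952.1 − $22,000) × 0.0191 = $40,952.1 × 0.0191 = $782.18511
Redhawk County: $62,952.1 × 0.00505 = $317.908105
City of Stonebridge: ($62,952.1 − $22,000) × 0.00916 = $40,952.1 × 0.00916 = $375.121236
Levies subtotal = $1,475.214451
Total = $1,475.214451 + $449 = $1,924.214451

$1,924.21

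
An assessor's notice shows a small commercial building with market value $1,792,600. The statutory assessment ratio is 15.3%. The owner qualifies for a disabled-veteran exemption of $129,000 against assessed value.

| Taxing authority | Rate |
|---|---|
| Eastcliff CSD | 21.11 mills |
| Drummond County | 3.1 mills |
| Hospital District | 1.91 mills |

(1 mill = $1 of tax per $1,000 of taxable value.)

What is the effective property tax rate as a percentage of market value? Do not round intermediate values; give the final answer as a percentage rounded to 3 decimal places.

Assessed value = $1,792,600 × 0.153 = $274,267.8
Taxable value = $274,267.8 − $129,000 = $145,267.8
Eastcliff CSD: $145,267.8 × 0.02111 = $3,066.603258
Drummond County: $145,267.8 × 0.0031 = $450.33018
Hospital District: $145,267.8 × 0.00191 = $277.461498
Total tax = $3,794.394936
Effective rate = $3,794.394936 ÷ $1,792,600 = 0.212% of market value

0.212%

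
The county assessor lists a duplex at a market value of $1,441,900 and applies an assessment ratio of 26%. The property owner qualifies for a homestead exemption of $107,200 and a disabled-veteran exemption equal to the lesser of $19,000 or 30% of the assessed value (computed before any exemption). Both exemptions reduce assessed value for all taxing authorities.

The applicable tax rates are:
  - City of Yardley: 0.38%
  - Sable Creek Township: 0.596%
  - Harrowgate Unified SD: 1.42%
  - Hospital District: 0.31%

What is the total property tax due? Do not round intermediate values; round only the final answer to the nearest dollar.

Assessed value = $1,441,900 × 0.26 = $374,894
Disabled-veteran exemption = min($19,000, 30% × $374,894) = min($19,000, $112,468.2) = $19,000 (dollar cap binds)
Taxable value = $374,894 − $107,200 − $19,000 = $248,694
City of Yardley: $248,694 × 0.0038 = $945.0372
Sable Creek Township: $248,694 × 0.00596 = $1,482.21624
Harrowgate Unified SD: $248,694 × 0.0142 = $3,531.4548
Hospital District: $248,694 × 0.0031 = $770.9514
Total = $6,729.65964

$6,730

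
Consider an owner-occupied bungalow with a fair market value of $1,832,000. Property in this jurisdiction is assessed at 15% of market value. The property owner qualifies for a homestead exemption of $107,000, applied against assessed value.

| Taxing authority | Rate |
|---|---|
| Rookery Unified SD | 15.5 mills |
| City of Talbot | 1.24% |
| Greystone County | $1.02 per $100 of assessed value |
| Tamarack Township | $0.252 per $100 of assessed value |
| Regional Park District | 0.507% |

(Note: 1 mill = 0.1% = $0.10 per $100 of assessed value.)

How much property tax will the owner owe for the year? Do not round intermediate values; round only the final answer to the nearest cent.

$7,666.78

Assessed value = $1,832,000 × 0.15 = $274,800
Taxable value = $274,800 − $107,000 = $167,800
Rookery Unified SD: $167,800 × 0.0155 = $2,600.9
City of Talbot: $167,800 × 0.0124 = $2,080.72
Greystone County: $167,800 × 0.0102 = $1,711.56
Tamarack Township: $167,800 × 0.00252 = $422.856
Regional Park District: $167,800 × 0.00507 = $850.746
Total = $7,666.782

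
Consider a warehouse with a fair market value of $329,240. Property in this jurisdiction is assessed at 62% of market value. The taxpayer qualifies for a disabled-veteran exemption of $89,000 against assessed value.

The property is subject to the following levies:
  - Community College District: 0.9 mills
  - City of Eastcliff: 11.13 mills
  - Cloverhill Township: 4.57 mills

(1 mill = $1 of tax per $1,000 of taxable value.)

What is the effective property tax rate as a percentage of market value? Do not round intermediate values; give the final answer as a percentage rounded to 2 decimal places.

Assessed value = $329,240 × 0.62 = $204,128.8
Taxable value = $204,128.8 − $89,000 = $115,128.8
Community College District: $115,128.8 × 0.0009 = $103.61592
City of Eastcliff: $115,128.8 × 0.01113 = $1,281.383544
Cloverhill Township: $115,128.8 × 0.00457 = $526.138616
Total tax = $1,911.13808
Effective rate = $1,911.13808 ÷ $329,240 = 0.58% of market value

0.58%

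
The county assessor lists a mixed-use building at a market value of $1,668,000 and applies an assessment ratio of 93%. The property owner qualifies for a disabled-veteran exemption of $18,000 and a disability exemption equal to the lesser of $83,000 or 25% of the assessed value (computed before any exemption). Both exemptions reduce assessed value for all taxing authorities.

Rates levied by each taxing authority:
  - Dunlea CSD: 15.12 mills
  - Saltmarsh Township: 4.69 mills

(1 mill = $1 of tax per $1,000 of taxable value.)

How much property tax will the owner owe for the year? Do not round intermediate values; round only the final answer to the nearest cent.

$28,729.25

Assessed value = $1,668,000 × 0.93 = $1,551,240
Disability exemption = min($83,000, 25% × $1,551,240) = min($83,000, $387,810) = $83,000 (dollar cap binds)
Taxable value = $1,551,240 − $18,000 − $83,000 = $1,450,240
Dunlea CSD: $1,450,240 × 0.01512 = $21,927.6288
Saltmarsh Township: $1,450,240 × 0.00469 = $6,801.6256
Total = $28,729.2544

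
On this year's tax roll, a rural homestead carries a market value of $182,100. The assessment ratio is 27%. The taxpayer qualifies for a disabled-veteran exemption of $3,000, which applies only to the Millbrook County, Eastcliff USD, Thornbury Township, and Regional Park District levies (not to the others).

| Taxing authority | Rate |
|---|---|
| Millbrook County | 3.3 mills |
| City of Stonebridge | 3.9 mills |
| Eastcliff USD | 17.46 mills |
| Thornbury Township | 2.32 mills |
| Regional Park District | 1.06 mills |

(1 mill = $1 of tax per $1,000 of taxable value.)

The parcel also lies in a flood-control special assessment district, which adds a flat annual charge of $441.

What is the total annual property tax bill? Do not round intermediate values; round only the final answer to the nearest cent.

$1,747.22

Assessed value = $182,100 × 0.27 = $49,167
Millbrook County: ($49,167 − $3,000) × 0.0033 = $46,167 × 0.0033 = $152.3511
City of Stonebridge: $49,167 × 0.0039 = $191.7513
Eastcliff USD: ($49,167 − $3,000) × 0.01746 = $46,167 × 0.01746 = $806.07582
Thornbury Township: ($49,167 − $3,000) × 0.00232 = $46,167 × 0.00232 = $107.10744
Regional Park District: ($49,167 − $3,000) × 0.00106 = $46,167 × 0.00106 = $48.93702
Levies subtotal = $1,306.22268
Total = $1,306.22268 + $441 = $1,747.22268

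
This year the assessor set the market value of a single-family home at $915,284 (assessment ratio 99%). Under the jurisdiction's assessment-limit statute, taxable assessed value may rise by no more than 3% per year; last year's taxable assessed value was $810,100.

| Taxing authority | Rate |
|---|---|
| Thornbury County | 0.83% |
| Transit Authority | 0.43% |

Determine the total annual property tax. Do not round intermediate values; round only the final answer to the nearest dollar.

$10,513

Uncapped assessed value = $915,284 × 0.99 = $906,131.16
Cap limit = $810,100 × 1.03 = $834,403
Taxable assessed value = min($906,131.16, $834,403) = $834,403 (cap binds)
Thornbury County: $834,403 × 0.0083 = $6,925.5449
Transit Authority: $834,403 × 0.0043 = $3,587.9329
Total = $10,513.4778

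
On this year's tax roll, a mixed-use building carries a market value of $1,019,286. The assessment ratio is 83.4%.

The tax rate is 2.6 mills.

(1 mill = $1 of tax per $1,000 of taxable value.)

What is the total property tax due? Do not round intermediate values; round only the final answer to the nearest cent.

Assessed value = $1,019,286 × 0.834 = $850,084.524
Tax = $850,084.524 × 0.0026 = $2,210.2197624

$2,210.22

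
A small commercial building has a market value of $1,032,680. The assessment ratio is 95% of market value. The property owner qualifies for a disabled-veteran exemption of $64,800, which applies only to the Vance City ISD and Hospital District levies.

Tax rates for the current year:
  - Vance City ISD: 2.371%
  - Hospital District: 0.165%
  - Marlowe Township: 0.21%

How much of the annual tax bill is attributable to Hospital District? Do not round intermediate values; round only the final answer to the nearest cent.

Assessed value = $1,032,680 × 0.95 = $981,046
Hospital District taxable value = $981,046 − $64,800 = $916,246
Hospital District levy = $916,246 × 0.00165 = $1,511.8059

$1,511.81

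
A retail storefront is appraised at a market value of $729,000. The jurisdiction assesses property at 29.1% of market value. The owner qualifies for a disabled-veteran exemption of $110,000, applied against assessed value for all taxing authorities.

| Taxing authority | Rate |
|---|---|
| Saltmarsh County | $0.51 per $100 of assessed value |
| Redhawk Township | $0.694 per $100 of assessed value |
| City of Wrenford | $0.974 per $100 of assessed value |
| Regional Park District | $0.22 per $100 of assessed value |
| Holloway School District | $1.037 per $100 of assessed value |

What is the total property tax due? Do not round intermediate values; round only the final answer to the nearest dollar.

Assessed value = $729,000 × 0.291 = $212,139
Taxable value = $212,139 − $110,000 = $102,139
Saltmarsh County: $102,139 × 0.0051 = $520.9089
Redhawk Township: $102,139 × 0.00694 = $708.84466
City of Wrenford: $102,139 × 0.00974 = $994.83386
Regional Park District: $102,139 × 0.0022 = $224.7058
Holloway School District: $102,139 × 0.01037 = $1,059.18143
Total = $520.9089 + $708.84466 + $994.83386 + $224.7058 + $1,059.18143 = $3,508.47465

$3,508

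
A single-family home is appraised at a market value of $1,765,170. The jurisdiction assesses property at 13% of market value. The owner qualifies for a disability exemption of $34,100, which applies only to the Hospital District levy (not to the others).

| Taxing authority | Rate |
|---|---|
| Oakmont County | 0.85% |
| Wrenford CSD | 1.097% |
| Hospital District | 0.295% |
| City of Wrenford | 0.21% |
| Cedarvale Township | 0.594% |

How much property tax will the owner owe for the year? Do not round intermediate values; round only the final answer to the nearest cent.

$6,889.13

Assessed value = $1,765,170 × 0.13 = $229,472.1
Oakmont County: $229,472.1 × 0.0085 = $1,950.51285
Wrenford CSD: $229,472.1 × 0.01097 = $2,517.308937
Hospital District: ($229,472.1 − $34,100) × 0.00295 = $195,372.1 × 0.00295 = $576.347695
City of Wrenford: $229,472.1 × 0.0021 = $481.89141
Cedarvale Township: $229,472.1 × 0.00594 = $1,363.064274
Total = $6,889.125166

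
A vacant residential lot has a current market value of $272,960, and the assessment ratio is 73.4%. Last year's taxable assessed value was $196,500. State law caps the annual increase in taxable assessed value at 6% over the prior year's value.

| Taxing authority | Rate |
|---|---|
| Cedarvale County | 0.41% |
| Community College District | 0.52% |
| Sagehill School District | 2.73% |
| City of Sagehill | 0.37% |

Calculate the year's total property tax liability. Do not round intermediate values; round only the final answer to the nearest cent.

$8,074.21

Uncapped assessed value = $272,960 × 0.734 = $200,352.64
Cap limit = $196,500 × 1.06 = $208,290
Taxable assessed value = min($200,352.64, $208,290) = $200,352.64 (cap does not bind)
Cedarvale County: $200,352.64 × 0.0041 = $821.445824
Community College District: $200,352.64 × 0.0052 = $1,041.833728
Sagehill School District: $200,352.64 × 0.0273 = $5,469.627072
City of Sagehill: $200,352.64 × 0.0037 = $741.304768
Total = $8,074.211392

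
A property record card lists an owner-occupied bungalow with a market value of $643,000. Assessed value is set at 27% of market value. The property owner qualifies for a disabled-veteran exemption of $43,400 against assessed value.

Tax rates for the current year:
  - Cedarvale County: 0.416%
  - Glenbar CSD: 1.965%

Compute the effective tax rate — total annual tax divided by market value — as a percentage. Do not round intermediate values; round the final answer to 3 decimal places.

Assessed value = $643,000 × 0.27 = $173,610
Taxable value = $173,610 − $43,400 = $130,210
Cedarvale County: $130,210 × 0.00416 = $541.6736
Glenbar CSD: $130,210 × 0.01965 = $2,558.6265
Total tax = $3,100.3001
Effective rate = $3,100.3001 ÷ $643,000 = 0.482% of market value

0.482%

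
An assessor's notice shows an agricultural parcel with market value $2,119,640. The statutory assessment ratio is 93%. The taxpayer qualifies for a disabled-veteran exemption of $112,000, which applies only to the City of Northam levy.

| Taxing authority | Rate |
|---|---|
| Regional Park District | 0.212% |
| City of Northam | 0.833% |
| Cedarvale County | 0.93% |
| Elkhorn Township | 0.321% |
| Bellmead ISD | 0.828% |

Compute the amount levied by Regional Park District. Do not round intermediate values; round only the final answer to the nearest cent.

Assessed value = $2,119,640 × 0.93 = $1,971,265.2
Regional Park District taxable value = $1,971,265.2 (exemption does not apply)
Regional Park District levy = $1,971,265.2 × 0.00212 = $4,179.082224

$4,179.08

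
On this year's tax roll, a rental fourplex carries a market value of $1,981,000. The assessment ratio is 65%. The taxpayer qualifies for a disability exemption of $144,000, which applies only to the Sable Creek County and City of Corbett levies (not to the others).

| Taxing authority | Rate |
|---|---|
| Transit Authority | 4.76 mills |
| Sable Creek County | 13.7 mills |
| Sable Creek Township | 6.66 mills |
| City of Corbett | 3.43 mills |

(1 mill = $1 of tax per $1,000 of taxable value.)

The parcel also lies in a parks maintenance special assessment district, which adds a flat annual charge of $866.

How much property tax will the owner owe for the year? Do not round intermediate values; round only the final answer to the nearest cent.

$35,161.69

Assessed value = $1,981,000 × 0.65 = $1,287,650
Transit Authority: $1,287,650 × 0.00476 = $6,129.214
Sable Creek County: ($1,287,650 − $144,000) × 0.0137 = $1,143,650 × 0.0137 = $15,668.005
Sable Creek Township: $1,287,650 × 0.00666 = $8,575.749
City of Corbett: ($1,287,650 − $144,000) × 0.00343 = $1,143,650 × 0.00343 = $3,922.7195
Levies subtotal = $34,295.6875
Total = $34,295.6875 + $866 = $35,161.6875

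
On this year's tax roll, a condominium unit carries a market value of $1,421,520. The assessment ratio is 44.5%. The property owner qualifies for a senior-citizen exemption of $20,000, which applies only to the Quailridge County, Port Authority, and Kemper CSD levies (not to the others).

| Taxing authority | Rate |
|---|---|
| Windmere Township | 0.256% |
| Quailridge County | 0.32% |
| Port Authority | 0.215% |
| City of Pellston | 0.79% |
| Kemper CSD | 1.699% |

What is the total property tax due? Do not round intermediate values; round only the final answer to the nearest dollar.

Assessed value = $1,421,520 × 0.445 = $632,576.4
Windmere Township: $632,576.4 × 0.00256 = $1,619.395584
Quailridge County: ($632,576.4 − $20,000) × 0.0032 = $612,576.4 × 0.0032 = $1,960.24448
Port Authority: ($632,576.4 − $20,000) × 0.00215 = $612,576.4 × 0.00215 = $1,317.03926
City of Pellston: $632,576.4 × 0.0079 = $4,997.35356
Kemper CSD: ($632,576.4 − $20,000) × 0.01699 = $612,576.4 × 0.01699 = $10,407.673036
Total = $20,301.70592

$20,302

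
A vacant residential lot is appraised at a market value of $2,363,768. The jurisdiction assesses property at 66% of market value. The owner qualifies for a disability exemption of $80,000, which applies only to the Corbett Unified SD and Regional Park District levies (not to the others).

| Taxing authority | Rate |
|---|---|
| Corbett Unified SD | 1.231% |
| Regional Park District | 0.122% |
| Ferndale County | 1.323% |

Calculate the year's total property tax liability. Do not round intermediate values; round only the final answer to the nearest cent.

Assessed value = $2,363,768 × 0.66 = $1,560,086.88
Corbett Unified SD: ($1,560,086.88 − $80,000) × 0.01231 = $1,480,086.88 × 0.01231 = $18,219.8694928
Regional Park District: ($1,560,086.88 − $80,000) × 0.00122 = $1,480,086.88 × 0.00122 = $1,805.7059936
Ferndale County: $1,560,086.88 × 0.01323 = $20,639.9494224
Total = $40,665.5249088

$40,665.52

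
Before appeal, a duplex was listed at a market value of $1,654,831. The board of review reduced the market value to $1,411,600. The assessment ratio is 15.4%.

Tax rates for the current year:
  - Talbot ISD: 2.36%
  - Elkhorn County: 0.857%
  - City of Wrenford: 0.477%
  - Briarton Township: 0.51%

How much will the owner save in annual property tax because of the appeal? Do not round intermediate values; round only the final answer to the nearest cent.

$1,574.72

Old assessed value = $1,654,831 × 0.154 = $254,843.974
New assessed value = $1,411,600 × 0.154 = $217,386.4
Combined rate = 0.0236 + 0.00857 + 0.00477 + 0.0051 = 0.04204
Old tax = $254,843.974 × 0.04204 = $10,713.64066696
New tax = $217,386.4 × 0.04204 = $9,138.924256
Reduction = $10,713.64066696 − $9,138.924256 = $1,574.71641096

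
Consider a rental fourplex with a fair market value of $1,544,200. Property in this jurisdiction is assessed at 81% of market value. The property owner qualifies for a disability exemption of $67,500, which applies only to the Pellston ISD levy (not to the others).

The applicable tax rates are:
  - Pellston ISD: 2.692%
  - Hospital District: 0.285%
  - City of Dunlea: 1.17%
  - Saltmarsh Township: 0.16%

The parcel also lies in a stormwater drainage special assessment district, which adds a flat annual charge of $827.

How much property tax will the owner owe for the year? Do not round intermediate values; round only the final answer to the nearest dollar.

$52,882

Assessed value = $1,544,200 × 0.81 = $1,250,802
Pellston ISD: ($1,250,802 − $67,500) × 0.02692 = $1,183,302 × 0.02692 = $31,854.48984
Hospital District: $1,250,802 × 0.00285 = $3,564.7857
City of Dunlea: $1,250,802 × 0.0117 = $14,634.3834
Saltmarsh Township: $1,250,802 × 0.0016 = $2,001.2832
Levies subtotal = $52,054.94214
Total = $52,054.94214 + $827 = $52,881.94214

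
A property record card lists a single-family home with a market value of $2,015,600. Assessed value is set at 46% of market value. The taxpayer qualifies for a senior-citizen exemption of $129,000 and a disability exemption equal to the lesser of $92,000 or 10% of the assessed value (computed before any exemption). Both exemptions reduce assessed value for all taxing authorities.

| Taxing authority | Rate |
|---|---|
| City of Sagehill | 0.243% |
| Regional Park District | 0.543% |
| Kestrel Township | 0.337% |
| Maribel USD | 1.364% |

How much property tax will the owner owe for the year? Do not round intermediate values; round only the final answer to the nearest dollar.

Assessed value = $2,015,600 × 0.46 = $927,176
Disability exemption = min($92,000, 10% × $927,176) = min($92,000, $92,717.6) = $92,000 (dollar cap binds)
Taxable value = $927,176 − $129,000 − $92,000 = $706,176
City of Sagehill: $706,176 × 0.00243 = $1,716.00768
Regional Park District: $706,176 × 0.00543 = $3,834.53568
Kestrel Township: $706,176 × 0.00337 = $2,379.81312
Maribel USD: $706,176 × 0.01364 = $9,632.24064
Total = $17,562.59712

$17,563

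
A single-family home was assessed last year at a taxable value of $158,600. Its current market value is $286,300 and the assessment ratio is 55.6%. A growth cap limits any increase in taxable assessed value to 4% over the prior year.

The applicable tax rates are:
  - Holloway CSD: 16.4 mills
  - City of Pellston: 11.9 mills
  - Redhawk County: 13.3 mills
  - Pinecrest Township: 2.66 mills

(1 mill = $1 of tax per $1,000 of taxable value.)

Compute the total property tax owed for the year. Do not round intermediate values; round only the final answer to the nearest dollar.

$7,045

Uncapped assessed value = $286,300 × 0.556 = $159,182.8
Cap limit = $158,600 × 1.04 = $164,944
Taxable assessed value = min($159,182.8, $164,944) = $159,182.8 (cap does not bind)
Holloway CSD: $159,182.8 × 0.0164 = $2,610.59792
City of Pellston: $159,182.8 × 0.0119 = $1,894.27532
Redhawk County: $159,182.8 × 0.0133 = $2,117.13124
Pinecrest Township: $159,182.8 × 0.00266 = $423.426248
Total = $7,045.430728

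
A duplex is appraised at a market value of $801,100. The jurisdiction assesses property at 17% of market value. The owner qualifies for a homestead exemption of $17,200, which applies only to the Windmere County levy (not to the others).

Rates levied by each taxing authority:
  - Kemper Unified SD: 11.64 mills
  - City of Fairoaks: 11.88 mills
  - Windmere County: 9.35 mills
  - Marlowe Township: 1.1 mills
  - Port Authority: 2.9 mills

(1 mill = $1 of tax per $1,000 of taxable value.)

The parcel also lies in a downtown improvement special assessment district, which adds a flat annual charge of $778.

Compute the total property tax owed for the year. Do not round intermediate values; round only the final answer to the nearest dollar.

$5,638

Assessed value = $801,100 × 0.17 = $136,187
Kemper Unified SD: $136,187 × 0.01164 = $1,585.21668
City of Fairoaks: $136,187 × 0.01188 = $1,617.90156
Windmere County: ($136,187 − $17,200) × 0.00935 = $118,987 × 0.00935 = $1,112.52845
Marlowe Township: $136,187 × 0.0011 = $149.8057
Port Authority: $136,187 × 0.0029 = $394.9423
Levies subtotal = $4,860.39469
Total = $4,860.39469 + $778 = $5,638.39469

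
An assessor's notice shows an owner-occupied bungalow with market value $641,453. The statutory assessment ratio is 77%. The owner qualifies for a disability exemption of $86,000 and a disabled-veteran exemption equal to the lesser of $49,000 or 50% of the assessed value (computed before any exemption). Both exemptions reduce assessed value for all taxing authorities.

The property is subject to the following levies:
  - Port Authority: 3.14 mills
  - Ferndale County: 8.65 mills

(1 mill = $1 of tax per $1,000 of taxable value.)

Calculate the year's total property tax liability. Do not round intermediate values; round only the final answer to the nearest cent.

$4,231.65

Assessed value = $641,453 × 0.77 = $493,918.81
Disabled-veteran exemption = min($49,000, 50% × $493,918.81) = min($49,000, $246,959.405) = $49,000 (dollar cap binds)
Taxable value = $493,918.81 − $86,000 − $49,000 = $358,918.81
Port Authority: $358,918.81 × 0.00314 = $1,127.0050634
Ferndale County: $358,918.81 × 0.00865 = $3,104.6477065
Total = $4,231.6527699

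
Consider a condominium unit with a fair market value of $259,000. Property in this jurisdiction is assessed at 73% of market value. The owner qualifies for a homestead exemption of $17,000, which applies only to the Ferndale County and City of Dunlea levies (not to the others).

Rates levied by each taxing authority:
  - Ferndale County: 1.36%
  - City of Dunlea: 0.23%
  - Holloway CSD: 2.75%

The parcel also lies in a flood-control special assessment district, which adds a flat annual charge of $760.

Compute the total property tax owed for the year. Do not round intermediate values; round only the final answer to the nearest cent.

Assessed value = $259,000 × 0.73 = $189,070
Ferndale County: ($189,070 − $17,000) × 0.0136 = $172,070 × 0.0136 = $2,340.152
City of Dunlea: ($189,070 − $17,000) × 0.0023 = $172,070 × 0.0023 = $395.761
Holloway CSD: $189,070 × 0.0275 = $5,199.425
Levies subtotal = $7,935.338
Total = $7,935.338 + $760 = $8,695.338

$8,695.34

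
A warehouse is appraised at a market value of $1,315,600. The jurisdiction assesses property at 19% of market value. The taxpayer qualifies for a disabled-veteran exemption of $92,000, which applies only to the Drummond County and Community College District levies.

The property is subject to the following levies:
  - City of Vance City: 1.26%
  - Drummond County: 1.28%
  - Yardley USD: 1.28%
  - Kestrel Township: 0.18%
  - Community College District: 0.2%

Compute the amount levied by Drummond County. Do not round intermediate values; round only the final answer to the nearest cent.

$2,021.94

Assessed value = $1,315,600 × 0.19 = $249,964
Drummond County taxable value = $249,964 − $92,000 = $157,964
Drummond County levy = $157,964 × 0.0128 = $2,021.9392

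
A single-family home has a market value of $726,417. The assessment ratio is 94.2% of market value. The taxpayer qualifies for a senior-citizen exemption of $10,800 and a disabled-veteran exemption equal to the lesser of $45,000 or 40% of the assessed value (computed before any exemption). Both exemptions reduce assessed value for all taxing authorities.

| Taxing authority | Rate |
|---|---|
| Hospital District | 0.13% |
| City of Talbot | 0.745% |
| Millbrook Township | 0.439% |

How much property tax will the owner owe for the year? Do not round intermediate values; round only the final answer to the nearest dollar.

Assessed value = $726,417 × 0.942 = $684,284.814
Disabled-veteran exemption = min($45,000, 40% × $684,284.814) = min($45,000, $273,713.9256) = $45,000 (dollar cap binds)
Taxable value = $684,284.814 − $10,800 − $45,000 = $628,484.814
Hospital District: $628,484.814 × 0.0013 = $817.0302582
City of Talbot: $628,484.814 × 0.00745 = $4,682.2118643
Millbrook Township: $628,484.814 × 0.00439 = $2,759.04833346
Total = $8,258.29045596

$8,258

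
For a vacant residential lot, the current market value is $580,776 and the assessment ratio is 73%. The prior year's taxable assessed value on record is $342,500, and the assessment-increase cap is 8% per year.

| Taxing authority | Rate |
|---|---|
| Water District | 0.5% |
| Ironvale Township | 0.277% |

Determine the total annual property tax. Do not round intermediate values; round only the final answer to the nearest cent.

$2,874.12

Uncapped assessed value = $580,776 × 0.73 = $423,966.48
Cap limit = $342,500 × 1.08 = $369,900
Taxable assessed value = min($423,966.48, $369,900) = $369,900 (cap binds)
Water District: $369,900 × 0.005 = $1,849.5
Ironvale Township: $369,900 × 0.00277 = $1,024.623
Total = $2,874.123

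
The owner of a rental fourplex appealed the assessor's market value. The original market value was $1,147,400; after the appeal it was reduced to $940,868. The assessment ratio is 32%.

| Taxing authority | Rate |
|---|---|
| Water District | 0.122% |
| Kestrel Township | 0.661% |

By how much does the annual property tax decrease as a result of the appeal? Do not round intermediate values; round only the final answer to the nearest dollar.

Old assessed value = $1,147,400 × 0.32 = $367,168
New assessed value = $940,868 × 0.32 = $301,077.76
Combined rate = 0.00122 + 0.00661 = 0.00783
Old tax = $367,168 × 0.00783 = $2,874.92544
New tax = $301,077.76 × 0.00783 = $2,357.4388608
Reduction = $2,874.92544 − $2,357.4388608 = $517.4865792

$517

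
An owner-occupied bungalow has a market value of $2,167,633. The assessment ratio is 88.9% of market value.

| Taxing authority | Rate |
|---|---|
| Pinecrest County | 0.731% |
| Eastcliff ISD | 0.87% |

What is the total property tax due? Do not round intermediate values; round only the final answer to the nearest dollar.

Assessed value = $2,167,633 × 0.889 = $1,927,025.737
Pinecrest County: $1,927,025.737 × 0.00731 = $14,086.55813747
Eastcliff ISD: $1,927,025.737 × 0.0087 = $16,765.1239119
Total = $14,086.55813747 + $16,765.1239119 = $30,851.68204937

$30,852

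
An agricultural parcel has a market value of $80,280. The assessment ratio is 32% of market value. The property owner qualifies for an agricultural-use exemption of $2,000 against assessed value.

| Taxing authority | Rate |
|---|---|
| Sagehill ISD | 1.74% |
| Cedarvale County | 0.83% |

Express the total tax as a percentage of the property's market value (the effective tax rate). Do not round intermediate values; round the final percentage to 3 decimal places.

0.758%

Assessed value = $80,280 × 0.32 = $25,689.6
Taxable value = $25,689.6 − $2,000 = $23,689.6
Sagehill ISD: $23,689.6 × 0.0174 = $412.19904
Cedarvale County: $23,689.6 × 0.0083 = $196.62368
Total tax = $608.82272
Effective rate = $608.82272 ÷ $80,280 = 0.758% of market value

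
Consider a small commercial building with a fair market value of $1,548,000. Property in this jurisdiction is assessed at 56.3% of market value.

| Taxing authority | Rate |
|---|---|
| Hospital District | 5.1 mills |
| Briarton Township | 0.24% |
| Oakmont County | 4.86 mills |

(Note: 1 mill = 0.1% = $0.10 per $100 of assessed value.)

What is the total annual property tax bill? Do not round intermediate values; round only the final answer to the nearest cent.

$10,772.04

Assessed value = $1,548,000 × 0.563 = $871,524
Hospital District: $871,524 × 0.0051 = $4,444.7724
Briarton Township: $871,524 × 0.0024 = $2,091.6576
Oakmont County: $871,524 × 0.00486 = $4,235.60664
Total = $10,772.03664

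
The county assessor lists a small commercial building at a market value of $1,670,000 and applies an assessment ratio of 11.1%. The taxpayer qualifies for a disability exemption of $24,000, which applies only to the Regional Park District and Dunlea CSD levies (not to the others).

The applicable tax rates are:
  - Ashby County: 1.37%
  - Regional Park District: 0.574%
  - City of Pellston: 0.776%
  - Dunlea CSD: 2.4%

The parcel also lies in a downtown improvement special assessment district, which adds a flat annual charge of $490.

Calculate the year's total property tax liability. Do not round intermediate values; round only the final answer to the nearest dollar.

Assessed value = $1,670,000 × 0.111 = $185,370
Ashby County: $185,370 × 0.0137 = $2,539.569
Regional Park District: ($185,370 − $24,000) × 0.00574 = $161,370 × 0.00574 = $926.2638
City of Pellston: $185,370 × 0.00776 = $1,438.4712
Dunlea CSD: ($185,370 − $24,000) × 0.024 = $161,370 × 0.024 = $3,872.88
Levies subtotal = $8,777.184
Total = $8,777.184 + $490 = $9,267.184

$9,267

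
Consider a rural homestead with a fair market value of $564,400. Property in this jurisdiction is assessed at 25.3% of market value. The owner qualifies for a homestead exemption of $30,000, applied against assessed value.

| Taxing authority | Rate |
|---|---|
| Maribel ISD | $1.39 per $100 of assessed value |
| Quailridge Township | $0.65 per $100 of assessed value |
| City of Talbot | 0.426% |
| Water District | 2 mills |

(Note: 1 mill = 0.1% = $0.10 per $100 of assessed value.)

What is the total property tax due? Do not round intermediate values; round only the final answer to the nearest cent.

$3,007.07

Assessed value = $564,400 × 0.253 = $142,793.2
Taxable value = $142,793.2 − $30,000 = $112,793.2
Maribel ISD: $112,793.2 × 0.0139 = $1,567.82548
Quailridge Township: $112,793.2 × 0.0065 = $733.1558
City of Talbot: $112,793.2 × 0.00426 = $480.499032
Water District: $112,793.2 × 0.002 = $225.5864
Total = $3,007.066712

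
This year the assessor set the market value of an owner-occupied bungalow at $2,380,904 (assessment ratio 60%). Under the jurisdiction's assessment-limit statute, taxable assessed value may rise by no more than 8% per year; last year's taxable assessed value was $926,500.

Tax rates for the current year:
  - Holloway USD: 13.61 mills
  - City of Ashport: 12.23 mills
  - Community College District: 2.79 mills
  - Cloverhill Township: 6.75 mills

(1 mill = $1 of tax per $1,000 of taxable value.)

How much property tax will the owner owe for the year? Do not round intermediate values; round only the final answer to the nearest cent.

$35,401.94

Uncapped assessed value = $2,380,904 × 0.6 = $1,428,542.4
Cap limit = $926,500 × 1.08 = $1,000,620
Taxable assessed value = min($1,428,542.4, $1,000,620) = $1,000,620 (cap binds)
Holloway USD: $1,000,620 × 0.01361 = $13,618.4382
City of Ashport: $1,000,620 × 0.01223 = $12,237.5826
Community College District: $1,000,620 × 0.00279 = $2,791.7298
Cloverhill Township: $1,000,620 × 0.00675 = $6,754.185
Total = $35,401.9356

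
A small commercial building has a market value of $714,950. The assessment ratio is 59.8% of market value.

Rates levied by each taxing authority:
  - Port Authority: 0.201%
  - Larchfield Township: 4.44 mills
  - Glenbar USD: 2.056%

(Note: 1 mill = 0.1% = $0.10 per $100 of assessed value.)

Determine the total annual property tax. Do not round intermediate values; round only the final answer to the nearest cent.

Assessed value = $714,950 × 0.598 = $427,540.1
Port Authority: $427,540.1 × 0.00201 = $859.355601
Larchfield Township: $427,540.1 × 0.00444 = $1,898.278044
Glenbar USD: $427,540.1 × 0.02056 = $8,790.224456
Total = $11,547.858101

$11,547.86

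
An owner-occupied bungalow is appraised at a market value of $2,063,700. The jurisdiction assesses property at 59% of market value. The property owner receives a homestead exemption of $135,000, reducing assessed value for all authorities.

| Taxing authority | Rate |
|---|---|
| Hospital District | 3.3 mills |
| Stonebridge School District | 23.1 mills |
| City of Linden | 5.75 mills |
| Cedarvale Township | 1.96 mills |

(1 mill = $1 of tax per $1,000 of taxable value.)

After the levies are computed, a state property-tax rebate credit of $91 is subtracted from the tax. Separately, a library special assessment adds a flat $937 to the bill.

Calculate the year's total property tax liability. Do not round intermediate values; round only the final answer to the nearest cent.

Assessed value = $2,063,700 × 0.59 = $1,217,583
Taxable value = $1,217,583 − $135,000 = $1,082,583
Hospital District: $1,082,583 × 0.0033 = $3,572.5239
Stonebridge School District: $1,082,583 × 0.0231 = $25,007.6673
City of Linden: $1,082,583 × 0.00575 = $6,224.85225
Cedarvale Township: $1,082,583 × 0.00196 = $2,121.86268
Levies subtotal = $36,926.90613
After credit = $36,926.90613 − $91 = $36,835.90613
Total = $36,835.90613 + $937 = $37,772.90613

$37,772.91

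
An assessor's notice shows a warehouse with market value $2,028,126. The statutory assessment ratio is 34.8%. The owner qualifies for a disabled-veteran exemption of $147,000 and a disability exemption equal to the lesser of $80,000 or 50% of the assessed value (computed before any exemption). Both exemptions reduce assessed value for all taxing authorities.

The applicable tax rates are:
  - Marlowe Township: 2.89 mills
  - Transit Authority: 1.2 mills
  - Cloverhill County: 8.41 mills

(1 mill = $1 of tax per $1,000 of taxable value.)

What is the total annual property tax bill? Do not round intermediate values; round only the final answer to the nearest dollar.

$5,985

Assessed value = $2,028,126 × 0.348 = $705,787.848
Disability exemption = min($80,000, 50% × $705,787.848) = min($80,000, $352,893.924) = $80,000 (dollar cap binds)
Taxable value = $705,787.848 − $147,000 − $80,000 = $478,787.848
Marlowe Township: $478,787.848 × 0.00289 = $1,383.69688072
Transit Authority: $478,787.848 × 0.0012 = $574.5454176
Cloverhill County: $478,787.848 × 0.00841 = $4,026.60580168
Total = $5,984.8481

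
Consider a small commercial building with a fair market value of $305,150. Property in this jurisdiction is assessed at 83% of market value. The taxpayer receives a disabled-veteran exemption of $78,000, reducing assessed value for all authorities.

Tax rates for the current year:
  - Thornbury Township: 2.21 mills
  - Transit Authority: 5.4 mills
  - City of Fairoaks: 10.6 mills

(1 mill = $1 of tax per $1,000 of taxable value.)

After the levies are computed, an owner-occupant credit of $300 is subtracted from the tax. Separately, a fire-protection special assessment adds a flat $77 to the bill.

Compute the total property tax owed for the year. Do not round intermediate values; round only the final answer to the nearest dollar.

Assessed value = $305,150 × 0.83 = $253,274.5
Taxable value = $253,274.5 − $78,000 = $175,274.5
Thornbury Township: $175,274.5 × 0.00221 = $387.356645
Transit Authority: $175,274.5 × 0.0054 = $946.4823
City of Fairoaks: $175,274.5 × 0.0106 = $1,857.9097
Levies subtotal = $3,191.748645
After credit = $3,191.748645 − $300 = $2,891.748645
Total = $2,891.748645 + $77 = $2,968.748645

$2,969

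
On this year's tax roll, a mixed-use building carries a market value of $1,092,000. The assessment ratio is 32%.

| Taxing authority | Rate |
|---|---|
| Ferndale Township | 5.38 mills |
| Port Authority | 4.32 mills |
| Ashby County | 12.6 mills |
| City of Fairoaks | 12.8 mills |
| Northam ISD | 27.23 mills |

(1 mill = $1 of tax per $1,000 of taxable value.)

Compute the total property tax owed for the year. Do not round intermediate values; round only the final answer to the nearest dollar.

Assessed value = $1,092,000 × 0.32 = $349,440
Ferndale Township: $349,440 × 0.00538 = $1,879.9872
Port Authority: $349,440 × 0.00432 = $1,509.5808
Ashby County: $349,440 × 0.0126 = $4,402.944
City of Fairoaks: $349,440 × 0.0128 = $4,472.832
Northam ISD: $349,440 × 0.02723 = $9,515.2512
Total = $1,879.9872 + $1,509.5808 + $4,402.944 + $4,472.832 + $9,515.2512 = $21,780.5952

$21,781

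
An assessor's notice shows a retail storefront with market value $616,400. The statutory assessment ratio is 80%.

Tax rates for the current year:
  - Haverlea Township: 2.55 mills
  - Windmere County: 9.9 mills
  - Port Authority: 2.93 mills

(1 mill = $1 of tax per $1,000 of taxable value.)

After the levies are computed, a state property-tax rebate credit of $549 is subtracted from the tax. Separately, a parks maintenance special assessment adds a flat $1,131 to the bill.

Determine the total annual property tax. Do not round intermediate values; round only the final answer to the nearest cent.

Assessed value = $616,400 × 0.8 = $493,120
Haverlea Township: $493,120 × 0.00255 = $1,257.456
Windmere County: $493,120 × 0.0099 = $4,881.888
Port Authority: $493,120 × 0.00293 = $1,444.8416
Levies subtotal = $7,584.1856
After credit = $7,584.1856 − $549 = $7,035.1856
Total = $7,035.1856 + $1,131 = $8,166.1856

$8,166.19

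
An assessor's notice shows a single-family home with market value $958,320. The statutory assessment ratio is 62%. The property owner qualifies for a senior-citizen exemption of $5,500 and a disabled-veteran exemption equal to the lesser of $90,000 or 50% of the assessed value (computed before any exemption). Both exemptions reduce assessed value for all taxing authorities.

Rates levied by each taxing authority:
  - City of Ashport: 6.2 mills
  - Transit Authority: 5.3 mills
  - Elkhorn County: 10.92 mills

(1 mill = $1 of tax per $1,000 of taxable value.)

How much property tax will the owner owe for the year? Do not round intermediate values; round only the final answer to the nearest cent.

Assessed value = $958,320 × 0.62 = $594,158.4
Disabled-veteran exemption = min($90,000, 50% × $594,158.4) = min($90,000, $297,079.2) = $90,000 (dollar cap binds)
Taxable value = $594,158.4 − $5,500 − $90,000 = $498,658.4
City of Ashport: $498,658.4 × 0.0062 = $3,091.68208
Transit Authority: $498,658.4 × 0.0053 = $2,642.88952
Elkhorn County: $498,658.4 × 0.01092 = $5,445.349728
Total = $11,179.921328

$11,179.92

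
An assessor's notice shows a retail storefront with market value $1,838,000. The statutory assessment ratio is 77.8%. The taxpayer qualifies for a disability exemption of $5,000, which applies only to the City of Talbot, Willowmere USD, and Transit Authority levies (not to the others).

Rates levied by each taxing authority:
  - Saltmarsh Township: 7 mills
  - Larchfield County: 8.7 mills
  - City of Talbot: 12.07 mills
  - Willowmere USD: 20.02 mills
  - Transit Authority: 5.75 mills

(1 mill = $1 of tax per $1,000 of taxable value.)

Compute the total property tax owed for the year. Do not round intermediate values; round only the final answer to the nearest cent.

$76,371.07

Assessed value = $1,838,000 × 0.778 = $1,429,964
Saltmarsh Township: $1,429,964 × 0.007 = $10,009.748
Larchfield County: $1,429,964 × 0.0087 = $12,440.6868
City of Talbot: ($1,429,964 − $5,000) × 0.01207 = $1,424,964 × 0.01207 = $17,199.31548
Willowmere USD: ($1,429,964 − $5,000) × 0.02002 = $1,424,964 × 0.02002 = $28,527.77928
Transit Authority: ($1,429,964 − $5,000) × 0.00575 = $1,424,964 × 0.00575 = $8,193.543
Total = $76,371.07256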